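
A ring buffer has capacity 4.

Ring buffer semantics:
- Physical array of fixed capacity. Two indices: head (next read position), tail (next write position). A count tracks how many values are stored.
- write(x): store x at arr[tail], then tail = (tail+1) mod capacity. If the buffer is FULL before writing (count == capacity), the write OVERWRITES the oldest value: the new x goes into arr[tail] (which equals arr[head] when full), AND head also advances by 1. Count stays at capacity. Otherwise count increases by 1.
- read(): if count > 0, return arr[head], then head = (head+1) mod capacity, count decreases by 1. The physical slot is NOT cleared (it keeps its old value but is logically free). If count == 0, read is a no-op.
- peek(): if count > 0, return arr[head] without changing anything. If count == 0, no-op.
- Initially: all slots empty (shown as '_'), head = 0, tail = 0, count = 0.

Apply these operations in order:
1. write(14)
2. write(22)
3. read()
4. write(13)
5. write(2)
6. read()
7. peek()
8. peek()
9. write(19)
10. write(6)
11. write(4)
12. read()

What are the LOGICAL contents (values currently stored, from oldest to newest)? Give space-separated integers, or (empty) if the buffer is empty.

After op 1 (write(14)): arr=[14 _ _ _] head=0 tail=1 count=1
After op 2 (write(22)): arr=[14 22 _ _] head=0 tail=2 count=2
After op 3 (read()): arr=[14 22 _ _] head=1 tail=2 count=1
After op 4 (write(13)): arr=[14 22 13 _] head=1 tail=3 count=2
After op 5 (write(2)): arr=[14 22 13 2] head=1 tail=0 count=3
After op 6 (read()): arr=[14 22 13 2] head=2 tail=0 count=2
After op 7 (peek()): arr=[14 22 13 2] head=2 tail=0 count=2
After op 8 (peek()): arr=[14 22 13 2] head=2 tail=0 count=2
After op 9 (write(19)): arr=[19 22 13 2] head=2 tail=1 count=3
After op 10 (write(6)): arr=[19 6 13 2] head=2 tail=2 count=4
After op 11 (write(4)): arr=[19 6 4 2] head=3 tail=3 count=4
After op 12 (read()): arr=[19 6 4 2] head=0 tail=3 count=3

Answer: 19 6 4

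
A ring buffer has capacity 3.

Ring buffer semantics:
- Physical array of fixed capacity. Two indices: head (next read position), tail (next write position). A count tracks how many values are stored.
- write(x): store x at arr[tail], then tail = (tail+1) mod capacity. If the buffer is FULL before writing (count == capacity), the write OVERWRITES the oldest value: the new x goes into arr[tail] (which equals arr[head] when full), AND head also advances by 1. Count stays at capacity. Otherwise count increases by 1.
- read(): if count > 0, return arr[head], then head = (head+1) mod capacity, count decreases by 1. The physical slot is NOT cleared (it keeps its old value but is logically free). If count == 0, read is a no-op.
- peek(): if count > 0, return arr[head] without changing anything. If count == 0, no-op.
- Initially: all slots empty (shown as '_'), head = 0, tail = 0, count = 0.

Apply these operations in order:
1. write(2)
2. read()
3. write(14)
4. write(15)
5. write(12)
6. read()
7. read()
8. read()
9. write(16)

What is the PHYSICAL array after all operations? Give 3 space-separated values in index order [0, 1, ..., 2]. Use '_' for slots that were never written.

Answer: 12 16 15

Derivation:
After op 1 (write(2)): arr=[2 _ _] head=0 tail=1 count=1
After op 2 (read()): arr=[2 _ _] head=1 tail=1 count=0
After op 3 (write(14)): arr=[2 14 _] head=1 tail=2 count=1
After op 4 (write(15)): arr=[2 14 15] head=1 tail=0 count=2
After op 5 (write(12)): arr=[12 14 15] head=1 tail=1 count=3
After op 6 (read()): arr=[12 14 15] head=2 tail=1 count=2
After op 7 (read()): arr=[12 14 15] head=0 tail=1 count=1
After op 8 (read()): arr=[12 14 15] head=1 tail=1 count=0
After op 9 (write(16)): arr=[12 16 15] head=1 tail=2 count=1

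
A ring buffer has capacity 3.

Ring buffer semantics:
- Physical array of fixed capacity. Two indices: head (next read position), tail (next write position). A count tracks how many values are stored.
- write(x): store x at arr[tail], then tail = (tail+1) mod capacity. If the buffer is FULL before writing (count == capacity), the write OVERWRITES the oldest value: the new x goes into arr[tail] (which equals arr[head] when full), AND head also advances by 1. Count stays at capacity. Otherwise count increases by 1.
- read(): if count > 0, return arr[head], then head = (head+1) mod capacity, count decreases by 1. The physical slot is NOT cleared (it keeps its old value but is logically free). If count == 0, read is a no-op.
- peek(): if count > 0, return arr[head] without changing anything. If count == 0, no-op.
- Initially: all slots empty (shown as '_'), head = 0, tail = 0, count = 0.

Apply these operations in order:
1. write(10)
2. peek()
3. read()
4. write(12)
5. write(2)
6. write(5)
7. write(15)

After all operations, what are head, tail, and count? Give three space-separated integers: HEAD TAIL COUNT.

Answer: 2 2 3

Derivation:
After op 1 (write(10)): arr=[10 _ _] head=0 tail=1 count=1
After op 2 (peek()): arr=[10 _ _] head=0 tail=1 count=1
After op 3 (read()): arr=[10 _ _] head=1 tail=1 count=0
After op 4 (write(12)): arr=[10 12 _] head=1 tail=2 count=1
After op 5 (write(2)): arr=[10 12 2] head=1 tail=0 count=2
After op 6 (write(5)): arr=[5 12 2] head=1 tail=1 count=3
After op 7 (write(15)): arr=[5 15 2] head=2 tail=2 count=3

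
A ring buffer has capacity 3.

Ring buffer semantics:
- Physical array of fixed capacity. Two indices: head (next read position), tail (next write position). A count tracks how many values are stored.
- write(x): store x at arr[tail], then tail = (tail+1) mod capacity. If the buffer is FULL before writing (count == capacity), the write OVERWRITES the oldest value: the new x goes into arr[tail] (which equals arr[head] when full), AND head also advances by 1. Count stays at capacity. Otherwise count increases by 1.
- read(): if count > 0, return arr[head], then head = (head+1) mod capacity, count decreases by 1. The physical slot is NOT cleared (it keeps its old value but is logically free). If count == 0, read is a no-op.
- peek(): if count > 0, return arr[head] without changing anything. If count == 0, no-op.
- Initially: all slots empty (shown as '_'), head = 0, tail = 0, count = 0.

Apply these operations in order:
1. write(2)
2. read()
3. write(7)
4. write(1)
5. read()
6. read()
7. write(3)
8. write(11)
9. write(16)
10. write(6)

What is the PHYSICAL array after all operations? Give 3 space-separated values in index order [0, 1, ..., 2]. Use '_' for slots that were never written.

After op 1 (write(2)): arr=[2 _ _] head=0 tail=1 count=1
After op 2 (read()): arr=[2 _ _] head=1 tail=1 count=0
After op 3 (write(7)): arr=[2 7 _] head=1 tail=2 count=1
After op 4 (write(1)): arr=[2 7 1] head=1 tail=0 count=2
After op 5 (read()): arr=[2 7 1] head=2 tail=0 count=1
After op 6 (read()): arr=[2 7 1] head=0 tail=0 count=0
After op 7 (write(3)): arr=[3 7 1] head=0 tail=1 count=1
After op 8 (write(11)): arr=[3 11 1] head=0 tail=2 count=2
After op 9 (write(16)): arr=[3 11 16] head=0 tail=0 count=3
After op 10 (write(6)): arr=[6 11 16] head=1 tail=1 count=3

Answer: 6 11 16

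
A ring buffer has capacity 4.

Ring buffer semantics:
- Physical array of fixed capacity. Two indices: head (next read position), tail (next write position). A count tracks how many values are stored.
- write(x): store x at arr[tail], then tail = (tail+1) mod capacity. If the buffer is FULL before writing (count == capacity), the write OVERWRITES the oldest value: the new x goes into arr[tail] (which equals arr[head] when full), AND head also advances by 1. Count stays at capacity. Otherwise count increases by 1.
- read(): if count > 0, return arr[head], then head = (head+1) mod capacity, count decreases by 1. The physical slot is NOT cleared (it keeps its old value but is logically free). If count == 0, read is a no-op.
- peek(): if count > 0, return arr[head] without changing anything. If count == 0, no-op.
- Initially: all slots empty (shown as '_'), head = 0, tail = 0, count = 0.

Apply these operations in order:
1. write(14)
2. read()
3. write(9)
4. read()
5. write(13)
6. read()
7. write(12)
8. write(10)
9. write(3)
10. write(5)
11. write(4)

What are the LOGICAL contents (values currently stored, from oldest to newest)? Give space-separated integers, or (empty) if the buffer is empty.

Answer: 10 3 5 4

Derivation:
After op 1 (write(14)): arr=[14 _ _ _] head=0 tail=1 count=1
After op 2 (read()): arr=[14 _ _ _] head=1 tail=1 count=0
After op 3 (write(9)): arr=[14 9 _ _] head=1 tail=2 count=1
After op 4 (read()): arr=[14 9 _ _] head=2 tail=2 count=0
After op 5 (write(13)): arr=[14 9 13 _] head=2 tail=3 count=1
After op 6 (read()): arr=[14 9 13 _] head=3 tail=3 count=0
After op 7 (write(12)): arr=[14 9 13 12] head=3 tail=0 count=1
After op 8 (write(10)): arr=[10 9 13 12] head=3 tail=1 count=2
After op 9 (write(3)): arr=[10 3 13 12] head=3 tail=2 count=3
After op 10 (write(5)): arr=[10 3 5 12] head=3 tail=3 count=4
After op 11 (write(4)): arr=[10 3 5 4] head=0 tail=0 count=4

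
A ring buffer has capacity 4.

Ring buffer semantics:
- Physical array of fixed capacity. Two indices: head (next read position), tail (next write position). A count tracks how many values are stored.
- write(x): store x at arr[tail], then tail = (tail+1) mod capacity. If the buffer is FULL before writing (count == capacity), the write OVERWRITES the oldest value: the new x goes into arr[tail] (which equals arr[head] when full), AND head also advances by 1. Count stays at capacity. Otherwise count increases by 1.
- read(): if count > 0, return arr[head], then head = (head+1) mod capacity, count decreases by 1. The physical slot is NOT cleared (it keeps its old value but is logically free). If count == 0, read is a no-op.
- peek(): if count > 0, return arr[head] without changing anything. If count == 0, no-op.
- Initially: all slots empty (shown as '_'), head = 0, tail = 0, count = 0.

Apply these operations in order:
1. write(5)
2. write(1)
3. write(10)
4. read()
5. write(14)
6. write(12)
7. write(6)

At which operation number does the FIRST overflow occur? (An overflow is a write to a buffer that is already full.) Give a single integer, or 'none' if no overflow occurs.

After op 1 (write(5)): arr=[5 _ _ _] head=0 tail=1 count=1
After op 2 (write(1)): arr=[5 1 _ _] head=0 tail=2 count=2
After op 3 (write(10)): arr=[5 1 10 _] head=0 tail=3 count=3
After op 4 (read()): arr=[5 1 10 _] head=1 tail=3 count=2
After op 5 (write(14)): arr=[5 1 10 14] head=1 tail=0 count=3
After op 6 (write(12)): arr=[12 1 10 14] head=1 tail=1 count=4
After op 7 (write(6)): arr=[12 6 10 14] head=2 tail=2 count=4

Answer: 7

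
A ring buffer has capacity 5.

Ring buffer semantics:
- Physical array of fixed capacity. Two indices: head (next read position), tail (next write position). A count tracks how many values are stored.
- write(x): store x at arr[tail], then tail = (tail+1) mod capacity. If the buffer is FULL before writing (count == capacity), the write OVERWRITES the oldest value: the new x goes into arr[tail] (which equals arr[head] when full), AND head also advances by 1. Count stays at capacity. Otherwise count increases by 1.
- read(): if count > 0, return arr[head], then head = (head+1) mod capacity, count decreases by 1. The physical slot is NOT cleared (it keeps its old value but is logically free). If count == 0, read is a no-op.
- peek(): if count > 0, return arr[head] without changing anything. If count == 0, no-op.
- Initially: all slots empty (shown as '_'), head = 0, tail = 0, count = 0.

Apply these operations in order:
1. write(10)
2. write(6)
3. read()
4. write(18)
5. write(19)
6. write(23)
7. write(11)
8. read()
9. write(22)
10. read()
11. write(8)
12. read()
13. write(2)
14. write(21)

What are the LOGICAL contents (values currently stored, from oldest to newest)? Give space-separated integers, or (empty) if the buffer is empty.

After op 1 (write(10)): arr=[10 _ _ _ _] head=0 tail=1 count=1
After op 2 (write(6)): arr=[10 6 _ _ _] head=0 tail=2 count=2
After op 3 (read()): arr=[10 6 _ _ _] head=1 tail=2 count=1
After op 4 (write(18)): arr=[10 6 18 _ _] head=1 tail=3 count=2
After op 5 (write(19)): arr=[10 6 18 19 _] head=1 tail=4 count=3
After op 6 (write(23)): arr=[10 6 18 19 23] head=1 tail=0 count=4
After op 7 (write(11)): arr=[11 6 18 19 23] head=1 tail=1 count=5
After op 8 (read()): arr=[11 6 18 19 23] head=2 tail=1 count=4
After op 9 (write(22)): arr=[11 22 18 19 23] head=2 tail=2 count=5
After op 10 (read()): arr=[11 22 18 19 23] head=3 tail=2 count=4
After op 11 (write(8)): arr=[11 22 8 19 23] head=3 tail=3 count=5
After op 12 (read()): arr=[11 22 8 19 23] head=4 tail=3 count=4
After op 13 (write(2)): arr=[11 22 8 2 23] head=4 tail=4 count=5
After op 14 (write(21)): arr=[11 22 8 2 21] head=0 tail=0 count=5

Answer: 11 22 8 2 21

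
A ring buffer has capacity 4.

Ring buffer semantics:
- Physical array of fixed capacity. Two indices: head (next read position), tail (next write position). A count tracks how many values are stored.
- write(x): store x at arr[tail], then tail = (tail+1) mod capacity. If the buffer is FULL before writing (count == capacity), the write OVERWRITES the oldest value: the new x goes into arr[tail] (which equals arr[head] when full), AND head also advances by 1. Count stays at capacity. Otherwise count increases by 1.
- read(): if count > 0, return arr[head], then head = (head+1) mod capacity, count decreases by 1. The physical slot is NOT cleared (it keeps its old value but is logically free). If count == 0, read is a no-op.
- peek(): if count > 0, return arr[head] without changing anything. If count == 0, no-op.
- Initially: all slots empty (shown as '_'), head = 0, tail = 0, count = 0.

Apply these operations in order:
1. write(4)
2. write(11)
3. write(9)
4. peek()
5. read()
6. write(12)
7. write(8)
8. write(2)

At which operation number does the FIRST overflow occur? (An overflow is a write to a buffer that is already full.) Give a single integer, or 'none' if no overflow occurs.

Answer: 8

Derivation:
After op 1 (write(4)): arr=[4 _ _ _] head=0 tail=1 count=1
After op 2 (write(11)): arr=[4 11 _ _] head=0 tail=2 count=2
After op 3 (write(9)): arr=[4 11 9 _] head=0 tail=3 count=3
After op 4 (peek()): arr=[4 11 9 _] head=0 tail=3 count=3
After op 5 (read()): arr=[4 11 9 _] head=1 tail=3 count=2
After op 6 (write(12)): arr=[4 11 9 12] head=1 tail=0 count=3
After op 7 (write(8)): arr=[8 11 9 12] head=1 tail=1 count=4
After op 8 (write(2)): arr=[8 2 9 12] head=2 tail=2 count=4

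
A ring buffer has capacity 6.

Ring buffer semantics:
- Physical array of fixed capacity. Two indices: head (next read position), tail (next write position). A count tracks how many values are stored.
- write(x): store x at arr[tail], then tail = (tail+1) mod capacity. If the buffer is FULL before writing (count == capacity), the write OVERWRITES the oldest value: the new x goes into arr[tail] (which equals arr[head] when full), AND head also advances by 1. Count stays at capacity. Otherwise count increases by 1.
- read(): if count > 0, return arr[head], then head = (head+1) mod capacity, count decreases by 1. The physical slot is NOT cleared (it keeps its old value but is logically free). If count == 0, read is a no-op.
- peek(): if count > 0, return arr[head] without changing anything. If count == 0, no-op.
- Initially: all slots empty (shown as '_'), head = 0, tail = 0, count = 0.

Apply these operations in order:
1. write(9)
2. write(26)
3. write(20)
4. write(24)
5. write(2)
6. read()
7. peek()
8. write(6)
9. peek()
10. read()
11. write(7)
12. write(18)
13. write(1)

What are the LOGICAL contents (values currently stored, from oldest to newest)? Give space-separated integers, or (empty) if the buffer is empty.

After op 1 (write(9)): arr=[9 _ _ _ _ _] head=0 tail=1 count=1
After op 2 (write(26)): arr=[9 26 _ _ _ _] head=0 tail=2 count=2
After op 3 (write(20)): arr=[9 26 20 _ _ _] head=0 tail=3 count=3
After op 4 (write(24)): arr=[9 26 20 24 _ _] head=0 tail=4 count=4
After op 5 (write(2)): arr=[9 26 20 24 2 _] head=0 tail=5 count=5
After op 6 (read()): arr=[9 26 20 24 2 _] head=1 tail=5 count=4
After op 7 (peek()): arr=[9 26 20 24 2 _] head=1 tail=5 count=4
After op 8 (write(6)): arr=[9 26 20 24 2 6] head=1 tail=0 count=5
After op 9 (peek()): arr=[9 26 20 24 2 6] head=1 tail=0 count=5
After op 10 (read()): arr=[9 26 20 24 2 6] head=2 tail=0 count=4
After op 11 (write(7)): arr=[7 26 20 24 2 6] head=2 tail=1 count=5
After op 12 (write(18)): arr=[7 18 20 24 2 6] head=2 tail=2 count=6
After op 13 (write(1)): arr=[7 18 1 24 2 6] head=3 tail=3 count=6

Answer: 24 2 6 7 18 1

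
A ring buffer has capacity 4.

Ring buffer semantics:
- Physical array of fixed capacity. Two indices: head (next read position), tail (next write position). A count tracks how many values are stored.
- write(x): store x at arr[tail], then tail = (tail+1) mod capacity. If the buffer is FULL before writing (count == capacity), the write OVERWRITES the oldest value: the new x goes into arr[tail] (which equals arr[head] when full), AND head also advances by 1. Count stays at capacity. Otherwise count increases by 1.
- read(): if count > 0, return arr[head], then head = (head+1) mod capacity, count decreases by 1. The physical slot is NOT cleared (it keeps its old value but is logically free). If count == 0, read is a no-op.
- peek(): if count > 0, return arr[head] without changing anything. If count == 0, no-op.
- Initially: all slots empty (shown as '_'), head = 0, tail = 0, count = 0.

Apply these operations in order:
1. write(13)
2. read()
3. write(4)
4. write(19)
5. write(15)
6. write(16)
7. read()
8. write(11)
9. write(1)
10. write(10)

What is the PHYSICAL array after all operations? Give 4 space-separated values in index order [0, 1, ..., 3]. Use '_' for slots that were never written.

After op 1 (write(13)): arr=[13 _ _ _] head=0 tail=1 count=1
After op 2 (read()): arr=[13 _ _ _] head=1 tail=1 count=0
After op 3 (write(4)): arr=[13 4 _ _] head=1 tail=2 count=1
After op 4 (write(19)): arr=[13 4 19 _] head=1 tail=3 count=2
After op 5 (write(15)): arr=[13 4 19 15] head=1 tail=0 count=3
After op 6 (write(16)): arr=[16 4 19 15] head=1 tail=1 count=4
After op 7 (read()): arr=[16 4 19 15] head=2 tail=1 count=3
After op 8 (write(11)): arr=[16 11 19 15] head=2 tail=2 count=4
After op 9 (write(1)): arr=[16 11 1 15] head=3 tail=3 count=4
After op 10 (write(10)): arr=[16 11 1 10] head=0 tail=0 count=4

Answer: 16 11 1 10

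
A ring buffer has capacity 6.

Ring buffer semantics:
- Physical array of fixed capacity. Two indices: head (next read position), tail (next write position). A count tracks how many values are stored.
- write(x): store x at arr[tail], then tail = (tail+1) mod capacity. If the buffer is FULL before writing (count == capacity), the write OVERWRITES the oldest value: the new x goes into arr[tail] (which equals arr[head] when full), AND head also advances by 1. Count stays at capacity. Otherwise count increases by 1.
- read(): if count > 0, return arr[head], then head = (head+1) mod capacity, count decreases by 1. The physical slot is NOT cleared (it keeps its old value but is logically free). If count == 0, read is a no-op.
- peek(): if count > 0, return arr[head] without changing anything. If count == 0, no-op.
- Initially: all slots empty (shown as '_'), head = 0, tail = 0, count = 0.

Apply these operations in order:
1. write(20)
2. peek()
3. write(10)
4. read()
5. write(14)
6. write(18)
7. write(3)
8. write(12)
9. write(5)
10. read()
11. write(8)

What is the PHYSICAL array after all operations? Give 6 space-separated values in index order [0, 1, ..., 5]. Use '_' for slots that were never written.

Answer: 5 8 14 18 3 12

Derivation:
After op 1 (write(20)): arr=[20 _ _ _ _ _] head=0 tail=1 count=1
After op 2 (peek()): arr=[20 _ _ _ _ _] head=0 tail=1 count=1
After op 3 (write(10)): arr=[20 10 _ _ _ _] head=0 tail=2 count=2
After op 4 (read()): arr=[20 10 _ _ _ _] head=1 tail=2 count=1
After op 5 (write(14)): arr=[20 10 14 _ _ _] head=1 tail=3 count=2
After op 6 (write(18)): arr=[20 10 14 18 _ _] head=1 tail=4 count=3
After op 7 (write(3)): arr=[20 10 14 18 3 _] head=1 tail=5 count=4
After op 8 (write(12)): arr=[20 10 14 18 3 12] head=1 tail=0 count=5
After op 9 (write(5)): arr=[5 10 14 18 3 12] head=1 tail=1 count=6
After op 10 (read()): arr=[5 10 14 18 3 12] head=2 tail=1 count=5
After op 11 (write(8)): arr=[5 8 14 18 3 12] head=2 tail=2 count=6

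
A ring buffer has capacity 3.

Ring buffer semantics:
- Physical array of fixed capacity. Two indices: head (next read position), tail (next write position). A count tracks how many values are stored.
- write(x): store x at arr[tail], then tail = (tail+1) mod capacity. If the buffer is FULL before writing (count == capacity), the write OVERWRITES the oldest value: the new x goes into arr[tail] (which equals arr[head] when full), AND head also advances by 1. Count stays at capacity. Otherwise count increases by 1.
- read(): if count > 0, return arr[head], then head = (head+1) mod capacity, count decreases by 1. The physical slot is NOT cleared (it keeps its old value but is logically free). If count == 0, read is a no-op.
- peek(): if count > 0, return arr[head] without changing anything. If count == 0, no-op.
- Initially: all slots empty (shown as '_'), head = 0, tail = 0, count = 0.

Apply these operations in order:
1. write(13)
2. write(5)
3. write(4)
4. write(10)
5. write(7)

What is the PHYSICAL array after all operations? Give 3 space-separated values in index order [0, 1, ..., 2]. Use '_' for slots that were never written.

Answer: 10 7 4

Derivation:
After op 1 (write(13)): arr=[13 _ _] head=0 tail=1 count=1
After op 2 (write(5)): arr=[13 5 _] head=0 tail=2 count=2
After op 3 (write(4)): arr=[13 5 4] head=0 tail=0 count=3
After op 4 (write(10)): arr=[10 5 4] head=1 tail=1 count=3
After op 5 (write(7)): arr=[10 7 4] head=2 tail=2 count=3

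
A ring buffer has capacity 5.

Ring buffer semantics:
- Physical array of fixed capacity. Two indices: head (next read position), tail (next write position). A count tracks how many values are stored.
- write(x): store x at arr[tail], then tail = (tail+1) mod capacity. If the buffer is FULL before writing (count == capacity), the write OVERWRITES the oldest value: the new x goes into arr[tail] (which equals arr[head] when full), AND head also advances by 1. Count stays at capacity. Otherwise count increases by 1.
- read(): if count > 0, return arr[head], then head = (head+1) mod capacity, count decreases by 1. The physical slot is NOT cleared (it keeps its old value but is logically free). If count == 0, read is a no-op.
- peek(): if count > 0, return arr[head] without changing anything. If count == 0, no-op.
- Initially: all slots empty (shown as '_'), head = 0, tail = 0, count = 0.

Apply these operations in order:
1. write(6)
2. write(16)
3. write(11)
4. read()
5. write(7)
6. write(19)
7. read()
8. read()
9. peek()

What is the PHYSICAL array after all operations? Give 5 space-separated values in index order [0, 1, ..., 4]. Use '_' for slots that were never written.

Answer: 6 16 11 7 19

Derivation:
After op 1 (write(6)): arr=[6 _ _ _ _] head=0 tail=1 count=1
After op 2 (write(16)): arr=[6 16 _ _ _] head=0 tail=2 count=2
After op 3 (write(11)): arr=[6 16 11 _ _] head=0 tail=3 count=3
After op 4 (read()): arr=[6 16 11 _ _] head=1 tail=3 count=2
After op 5 (write(7)): arr=[6 16 11 7 _] head=1 tail=4 count=3
After op 6 (write(19)): arr=[6 16 11 7 19] head=1 tail=0 count=4
After op 7 (read()): arr=[6 16 11 7 19] head=2 tail=0 count=3
After op 8 (read()): arr=[6 16 11 7 19] head=3 tail=0 count=2
After op 9 (peek()): arr=[6 16 11 7 19] head=3 tail=0 count=2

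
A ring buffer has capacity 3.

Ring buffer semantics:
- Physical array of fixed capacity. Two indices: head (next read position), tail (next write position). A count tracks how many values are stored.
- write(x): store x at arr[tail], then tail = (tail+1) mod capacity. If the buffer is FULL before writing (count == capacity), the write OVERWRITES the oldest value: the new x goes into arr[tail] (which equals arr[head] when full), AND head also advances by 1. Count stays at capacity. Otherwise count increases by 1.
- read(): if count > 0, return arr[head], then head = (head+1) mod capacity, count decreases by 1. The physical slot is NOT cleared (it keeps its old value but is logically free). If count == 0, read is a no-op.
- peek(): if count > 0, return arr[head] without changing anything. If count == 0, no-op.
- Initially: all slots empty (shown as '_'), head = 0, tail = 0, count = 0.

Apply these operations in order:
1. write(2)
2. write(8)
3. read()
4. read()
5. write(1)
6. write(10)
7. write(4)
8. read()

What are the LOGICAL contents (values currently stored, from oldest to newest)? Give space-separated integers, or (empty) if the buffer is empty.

After op 1 (write(2)): arr=[2 _ _] head=0 tail=1 count=1
After op 2 (write(8)): arr=[2 8 _] head=0 tail=2 count=2
After op 3 (read()): arr=[2 8 _] head=1 tail=2 count=1
After op 4 (read()): arr=[2 8 _] head=2 tail=2 count=0
After op 5 (write(1)): arr=[2 8 1] head=2 tail=0 count=1
After op 6 (write(10)): arr=[10 8 1] head=2 tail=1 count=2
After op 7 (write(4)): arr=[10 4 1] head=2 tail=2 count=3
After op 8 (read()): arr=[10 4 1] head=0 tail=2 count=2

Answer: 10 4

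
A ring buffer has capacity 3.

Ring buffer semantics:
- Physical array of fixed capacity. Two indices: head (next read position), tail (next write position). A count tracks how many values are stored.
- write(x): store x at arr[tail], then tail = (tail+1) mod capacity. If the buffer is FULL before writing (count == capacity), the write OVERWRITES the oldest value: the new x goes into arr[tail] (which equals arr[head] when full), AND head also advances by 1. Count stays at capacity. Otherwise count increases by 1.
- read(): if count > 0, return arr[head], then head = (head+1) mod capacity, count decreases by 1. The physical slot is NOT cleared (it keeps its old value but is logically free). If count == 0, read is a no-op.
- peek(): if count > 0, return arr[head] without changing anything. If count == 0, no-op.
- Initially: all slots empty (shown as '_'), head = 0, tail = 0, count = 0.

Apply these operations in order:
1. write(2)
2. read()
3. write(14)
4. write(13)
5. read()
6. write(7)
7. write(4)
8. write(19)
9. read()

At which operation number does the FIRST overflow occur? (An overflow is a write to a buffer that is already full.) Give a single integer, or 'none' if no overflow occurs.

Answer: 8

Derivation:
After op 1 (write(2)): arr=[2 _ _] head=0 tail=1 count=1
After op 2 (read()): arr=[2 _ _] head=1 tail=1 count=0
After op 3 (write(14)): arr=[2 14 _] head=1 tail=2 count=1
After op 4 (write(13)): arr=[2 14 13] head=1 tail=0 count=2
After op 5 (read()): arr=[2 14 13] head=2 tail=0 count=1
After op 6 (write(7)): arr=[7 14 13] head=2 tail=1 count=2
After op 7 (write(4)): arr=[7 4 13] head=2 tail=2 count=3
After op 8 (write(19)): arr=[7 4 19] head=0 tail=0 count=3
After op 9 (read()): arr=[7 4 19] head=1 tail=0 count=2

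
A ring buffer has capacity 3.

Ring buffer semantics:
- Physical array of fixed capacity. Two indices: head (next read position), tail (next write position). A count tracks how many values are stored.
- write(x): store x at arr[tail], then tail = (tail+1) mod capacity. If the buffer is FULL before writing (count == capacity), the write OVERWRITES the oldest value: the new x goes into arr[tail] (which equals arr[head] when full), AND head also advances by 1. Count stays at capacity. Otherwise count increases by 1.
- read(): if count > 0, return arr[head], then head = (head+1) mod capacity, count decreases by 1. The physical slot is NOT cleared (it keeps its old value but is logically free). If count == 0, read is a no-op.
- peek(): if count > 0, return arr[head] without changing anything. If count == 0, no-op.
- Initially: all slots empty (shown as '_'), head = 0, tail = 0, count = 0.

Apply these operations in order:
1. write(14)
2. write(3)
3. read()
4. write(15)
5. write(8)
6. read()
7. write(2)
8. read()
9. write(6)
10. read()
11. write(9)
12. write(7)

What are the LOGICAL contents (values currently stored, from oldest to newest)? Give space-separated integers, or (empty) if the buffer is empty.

Answer: 6 9 7

Derivation:
After op 1 (write(14)): arr=[14 _ _] head=0 tail=1 count=1
After op 2 (write(3)): arr=[14 3 _] head=0 tail=2 count=2
After op 3 (read()): arr=[14 3 _] head=1 tail=2 count=1
After op 4 (write(15)): arr=[14 3 15] head=1 tail=0 count=2
After op 5 (write(8)): arr=[8 3 15] head=1 tail=1 count=3
After op 6 (read()): arr=[8 3 15] head=2 tail=1 count=2
After op 7 (write(2)): arr=[8 2 15] head=2 tail=2 count=3
After op 8 (read()): arr=[8 2 15] head=0 tail=2 count=2
After op 9 (write(6)): arr=[8 2 6] head=0 tail=0 count=3
After op 10 (read()): arr=[8 2 6] head=1 tail=0 count=2
After op 11 (write(9)): arr=[9 2 6] head=1 tail=1 count=3
After op 12 (write(7)): arr=[9 7 6] head=2 tail=2 count=3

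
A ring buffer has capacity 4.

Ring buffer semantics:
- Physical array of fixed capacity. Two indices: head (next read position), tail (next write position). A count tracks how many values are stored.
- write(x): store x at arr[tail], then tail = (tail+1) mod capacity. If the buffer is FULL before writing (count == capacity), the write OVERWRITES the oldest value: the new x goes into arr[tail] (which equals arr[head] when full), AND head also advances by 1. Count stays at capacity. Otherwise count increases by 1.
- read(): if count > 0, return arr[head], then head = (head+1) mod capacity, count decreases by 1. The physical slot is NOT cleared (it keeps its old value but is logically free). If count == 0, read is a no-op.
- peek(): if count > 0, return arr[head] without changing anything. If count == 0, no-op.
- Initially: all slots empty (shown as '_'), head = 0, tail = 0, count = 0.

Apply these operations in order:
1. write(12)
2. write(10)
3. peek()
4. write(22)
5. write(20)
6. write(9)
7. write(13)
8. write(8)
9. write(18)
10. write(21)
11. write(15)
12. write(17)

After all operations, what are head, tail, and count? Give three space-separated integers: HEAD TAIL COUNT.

After op 1 (write(12)): arr=[12 _ _ _] head=0 tail=1 count=1
After op 2 (write(10)): arr=[12 10 _ _] head=0 tail=2 count=2
After op 3 (peek()): arr=[12 10 _ _] head=0 tail=2 count=2
After op 4 (write(22)): arr=[12 10 22 _] head=0 tail=3 count=3
After op 5 (write(20)): arr=[12 10 22 20] head=0 tail=0 count=4
After op 6 (write(9)): arr=[9 10 22 20] head=1 tail=1 count=4
After op 7 (write(13)): arr=[9 13 22 20] head=2 tail=2 count=4
After op 8 (write(8)): arr=[9 13 8 20] head=3 tail=3 count=4
After op 9 (write(18)): arr=[9 13 8 18] head=0 tail=0 count=4
After op 10 (write(21)): arr=[21 13 8 18] head=1 tail=1 count=4
After op 11 (write(15)): arr=[21 15 8 18] head=2 tail=2 count=4
After op 12 (write(17)): arr=[21 15 17 18] head=3 tail=3 count=4

Answer: 3 3 4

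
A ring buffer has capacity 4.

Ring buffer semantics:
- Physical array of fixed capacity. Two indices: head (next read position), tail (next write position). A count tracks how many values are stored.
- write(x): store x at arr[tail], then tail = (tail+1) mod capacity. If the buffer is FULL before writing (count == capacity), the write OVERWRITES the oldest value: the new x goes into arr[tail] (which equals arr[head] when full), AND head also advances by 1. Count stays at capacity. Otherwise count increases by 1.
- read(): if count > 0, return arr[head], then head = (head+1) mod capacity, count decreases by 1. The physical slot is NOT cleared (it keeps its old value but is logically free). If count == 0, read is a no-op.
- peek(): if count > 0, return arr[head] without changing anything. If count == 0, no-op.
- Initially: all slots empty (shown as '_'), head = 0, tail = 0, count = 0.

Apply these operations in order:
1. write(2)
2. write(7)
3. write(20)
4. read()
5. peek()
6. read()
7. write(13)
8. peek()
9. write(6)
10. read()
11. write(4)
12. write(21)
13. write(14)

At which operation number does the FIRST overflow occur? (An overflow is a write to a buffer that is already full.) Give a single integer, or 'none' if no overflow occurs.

After op 1 (write(2)): arr=[2 _ _ _] head=0 tail=1 count=1
After op 2 (write(7)): arr=[2 7 _ _] head=0 tail=2 count=2
After op 3 (write(20)): arr=[2 7 20 _] head=0 tail=3 count=3
After op 4 (read()): arr=[2 7 20 _] head=1 tail=3 count=2
After op 5 (peek()): arr=[2 7 20 _] head=1 tail=3 count=2
After op 6 (read()): arr=[2 7 20 _] head=2 tail=3 count=1
After op 7 (write(13)): arr=[2 7 20 13] head=2 tail=0 count=2
After op 8 (peek()): arr=[2 7 20 13] head=2 tail=0 count=2
After op 9 (write(6)): arr=[6 7 20 13] head=2 tail=1 count=3
After op 10 (read()): arr=[6 7 20 13] head=3 tail=1 count=2
After op 11 (write(4)): arr=[6 4 20 13] head=3 tail=2 count=3
After op 12 (write(21)): arr=[6 4 21 13] head=3 tail=3 count=4
After op 13 (write(14)): arr=[6 4 21 14] head=0 tail=0 count=4

Answer: 13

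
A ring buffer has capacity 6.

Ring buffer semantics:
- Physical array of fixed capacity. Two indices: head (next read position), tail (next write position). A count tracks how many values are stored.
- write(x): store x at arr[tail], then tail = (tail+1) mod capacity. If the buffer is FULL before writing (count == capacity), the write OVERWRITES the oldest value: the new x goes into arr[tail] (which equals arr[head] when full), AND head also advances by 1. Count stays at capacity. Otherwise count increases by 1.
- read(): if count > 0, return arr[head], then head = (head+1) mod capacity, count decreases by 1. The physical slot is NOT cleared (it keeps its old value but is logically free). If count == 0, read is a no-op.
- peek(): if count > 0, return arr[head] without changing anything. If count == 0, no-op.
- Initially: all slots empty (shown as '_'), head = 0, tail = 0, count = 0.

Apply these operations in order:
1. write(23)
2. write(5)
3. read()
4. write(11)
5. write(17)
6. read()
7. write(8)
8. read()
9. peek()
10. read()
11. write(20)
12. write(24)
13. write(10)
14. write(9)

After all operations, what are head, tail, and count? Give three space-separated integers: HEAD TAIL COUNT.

After op 1 (write(23)): arr=[23 _ _ _ _ _] head=0 tail=1 count=1
After op 2 (write(5)): arr=[23 5 _ _ _ _] head=0 tail=2 count=2
After op 3 (read()): arr=[23 5 _ _ _ _] head=1 tail=2 count=1
After op 4 (write(11)): arr=[23 5 11 _ _ _] head=1 tail=3 count=2
After op 5 (write(17)): arr=[23 5 11 17 _ _] head=1 tail=4 count=3
After op 6 (read()): arr=[23 5 11 17 _ _] head=2 tail=4 count=2
After op 7 (write(8)): arr=[23 5 11 17 8 _] head=2 tail=5 count=3
After op 8 (read()): arr=[23 5 11 17 8 _] head=3 tail=5 count=2
After op 9 (peek()): arr=[23 5 11 17 8 _] head=3 tail=5 count=2
After op 10 (read()): arr=[23 5 11 17 8 _] head=4 tail=5 count=1
After op 11 (write(20)): arr=[23 5 11 17 8 20] head=4 tail=0 count=2
After op 12 (write(24)): arr=[24 5 11 17 8 20] head=4 tail=1 count=3
After op 13 (write(10)): arr=[24 10 11 17 8 20] head=4 tail=2 count=4
After op 14 (write(9)): arr=[24 10 9 17 8 20] head=4 tail=3 count=5

Answer: 4 3 5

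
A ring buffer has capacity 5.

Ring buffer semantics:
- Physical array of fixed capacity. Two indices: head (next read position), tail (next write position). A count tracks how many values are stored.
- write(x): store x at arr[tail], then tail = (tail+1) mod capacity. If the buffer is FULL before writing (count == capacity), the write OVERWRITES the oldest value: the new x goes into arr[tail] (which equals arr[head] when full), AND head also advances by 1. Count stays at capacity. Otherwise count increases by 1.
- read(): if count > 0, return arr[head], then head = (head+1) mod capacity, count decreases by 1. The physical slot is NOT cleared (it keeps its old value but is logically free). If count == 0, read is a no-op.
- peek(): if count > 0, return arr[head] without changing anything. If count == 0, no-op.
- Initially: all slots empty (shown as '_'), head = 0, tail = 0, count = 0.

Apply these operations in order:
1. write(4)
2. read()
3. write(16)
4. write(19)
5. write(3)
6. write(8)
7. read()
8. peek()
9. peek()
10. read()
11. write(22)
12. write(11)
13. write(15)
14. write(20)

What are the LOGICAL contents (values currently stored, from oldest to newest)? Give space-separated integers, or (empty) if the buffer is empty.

Answer: 8 22 11 15 20

Derivation:
After op 1 (write(4)): arr=[4 _ _ _ _] head=0 tail=1 count=1
After op 2 (read()): arr=[4 _ _ _ _] head=1 tail=1 count=0
After op 3 (write(16)): arr=[4 16 _ _ _] head=1 tail=2 count=1
After op 4 (write(19)): arr=[4 16 19 _ _] head=1 tail=3 count=2
After op 5 (write(3)): arr=[4 16 19 3 _] head=1 tail=4 count=3
After op 6 (write(8)): arr=[4 16 19 3 8] head=1 tail=0 count=4
After op 7 (read()): arr=[4 16 19 3 8] head=2 tail=0 count=3
After op 8 (peek()): arr=[4 16 19 3 8] head=2 tail=0 count=3
After op 9 (peek()): arr=[4 16 19 3 8] head=2 tail=0 count=3
After op 10 (read()): arr=[4 16 19 3 8] head=3 tail=0 count=2
After op 11 (write(22)): arr=[22 16 19 3 8] head=3 tail=1 count=3
After op 12 (write(11)): arr=[22 11 19 3 8] head=3 tail=2 count=4
After op 13 (write(15)): arr=[22 11 15 3 8] head=3 tail=3 count=5
After op 14 (write(20)): arr=[22 11 15 20 8] head=4 tail=4 count=5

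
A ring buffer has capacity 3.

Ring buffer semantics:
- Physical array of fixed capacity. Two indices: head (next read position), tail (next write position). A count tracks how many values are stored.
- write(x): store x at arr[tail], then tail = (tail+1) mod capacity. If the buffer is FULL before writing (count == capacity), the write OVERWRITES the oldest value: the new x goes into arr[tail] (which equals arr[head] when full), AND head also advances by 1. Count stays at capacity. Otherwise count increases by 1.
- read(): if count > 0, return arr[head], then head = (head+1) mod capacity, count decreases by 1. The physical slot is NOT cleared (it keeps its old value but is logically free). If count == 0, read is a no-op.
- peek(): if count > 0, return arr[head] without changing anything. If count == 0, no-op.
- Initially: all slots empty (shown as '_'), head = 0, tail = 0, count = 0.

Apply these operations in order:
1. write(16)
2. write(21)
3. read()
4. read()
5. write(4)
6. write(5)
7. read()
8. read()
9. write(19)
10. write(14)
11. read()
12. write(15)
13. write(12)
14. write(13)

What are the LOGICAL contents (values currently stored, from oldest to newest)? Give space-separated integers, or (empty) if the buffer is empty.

Answer: 15 12 13

Derivation:
After op 1 (write(16)): arr=[16 _ _] head=0 tail=1 count=1
After op 2 (write(21)): arr=[16 21 _] head=0 tail=2 count=2
After op 3 (read()): arr=[16 21 _] head=1 tail=2 count=1
After op 4 (read()): arr=[16 21 _] head=2 tail=2 count=0
After op 5 (write(4)): arr=[16 21 4] head=2 tail=0 count=1
After op 6 (write(5)): arr=[5 21 4] head=2 tail=1 count=2
After op 7 (read()): arr=[5 21 4] head=0 tail=1 count=1
After op 8 (read()): arr=[5 21 4] head=1 tail=1 count=0
After op 9 (write(19)): arr=[5 19 4] head=1 tail=2 count=1
After op 10 (write(14)): arr=[5 19 14] head=1 tail=0 count=2
After op 11 (read()): arr=[5 19 14] head=2 tail=0 count=1
After op 12 (write(15)): arr=[15 19 14] head=2 tail=1 count=2
After op 13 (write(12)): arr=[15 12 14] head=2 tail=2 count=3
After op 14 (write(13)): arr=[15 12 13] head=0 tail=0 count=3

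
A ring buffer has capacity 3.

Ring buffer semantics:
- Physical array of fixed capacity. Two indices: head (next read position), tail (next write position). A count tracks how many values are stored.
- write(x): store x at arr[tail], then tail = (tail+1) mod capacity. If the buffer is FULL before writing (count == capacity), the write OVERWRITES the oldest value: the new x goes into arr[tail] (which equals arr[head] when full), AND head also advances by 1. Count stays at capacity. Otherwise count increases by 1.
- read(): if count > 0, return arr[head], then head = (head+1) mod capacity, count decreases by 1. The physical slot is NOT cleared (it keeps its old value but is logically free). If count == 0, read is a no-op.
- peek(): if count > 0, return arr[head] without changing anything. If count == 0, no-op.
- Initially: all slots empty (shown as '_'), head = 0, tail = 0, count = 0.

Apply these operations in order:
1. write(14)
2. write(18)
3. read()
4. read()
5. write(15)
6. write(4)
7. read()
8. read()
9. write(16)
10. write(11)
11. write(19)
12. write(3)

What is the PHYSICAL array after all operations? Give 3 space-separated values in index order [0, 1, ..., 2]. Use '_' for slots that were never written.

Answer: 19 3 11

Derivation:
After op 1 (write(14)): arr=[14 _ _] head=0 tail=1 count=1
After op 2 (write(18)): arr=[14 18 _] head=0 tail=2 count=2
After op 3 (read()): arr=[14 18 _] head=1 tail=2 count=1
After op 4 (read()): arr=[14 18 _] head=2 tail=2 count=0
After op 5 (write(15)): arr=[14 18 15] head=2 tail=0 count=1
After op 6 (write(4)): arr=[4 18 15] head=2 tail=1 count=2
After op 7 (read()): arr=[4 18 15] head=0 tail=1 count=1
After op 8 (read()): arr=[4 18 15] head=1 tail=1 count=0
After op 9 (write(16)): arr=[4 16 15] head=1 tail=2 count=1
After op 10 (write(11)): arr=[4 16 11] head=1 tail=0 count=2
After op 11 (write(19)): arr=[19 16 11] head=1 tail=1 count=3
After op 12 (write(3)): arr=[19 3 11] head=2 tail=2 count=3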